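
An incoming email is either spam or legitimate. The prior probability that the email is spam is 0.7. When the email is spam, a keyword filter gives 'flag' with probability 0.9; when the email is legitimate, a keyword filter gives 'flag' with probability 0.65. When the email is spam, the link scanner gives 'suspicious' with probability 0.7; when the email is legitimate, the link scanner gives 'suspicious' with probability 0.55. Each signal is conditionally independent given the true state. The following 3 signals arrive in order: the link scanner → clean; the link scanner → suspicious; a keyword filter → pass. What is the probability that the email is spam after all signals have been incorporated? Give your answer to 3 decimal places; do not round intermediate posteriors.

0.361

After the link scanner='clean': P(spam) = 0.3·0.7000 / (0.3·0.7000 + 0.45·0.3000) ≈ 0.6087
After the link scanner='suspicious': P(spam) = 0.7·0.6087 / (0.7·0.6087 + 0.55·0.3913) ≈ 0.6644
After a keyword filter='pass': P(spam) = 0.1·0.6644 / (0.1·0.6644 + 0.35·0.3356) ≈ 0.3613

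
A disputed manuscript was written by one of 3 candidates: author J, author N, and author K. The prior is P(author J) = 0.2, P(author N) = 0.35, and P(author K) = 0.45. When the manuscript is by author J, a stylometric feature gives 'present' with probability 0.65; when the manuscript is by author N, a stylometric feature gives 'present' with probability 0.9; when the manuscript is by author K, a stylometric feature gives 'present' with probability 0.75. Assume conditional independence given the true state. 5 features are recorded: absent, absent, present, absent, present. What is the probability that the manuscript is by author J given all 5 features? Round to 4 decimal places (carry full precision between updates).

0.4608

Each posterior becomes the prior for the next update.
After 'absent': normaliser = 0.35·0.2000 + 0.1·0.3500 + 0.25·0.4500; P(author J) ≈ 0.3218, P(author N) ≈ 0.1609, P(author K) ≈ 0.5172
After 'absent': normaliser = 0.35·0.3218 + 0.1·0.1609 + 0.25·0.5172; P(author J) ≈ 0.4365, P(author N) ≈ 0.0624, P(author K) ≈ 0.5011
After 'present': normaliser = 0.65·0.4365 + 0.9·0.0624 + 0.75·0.5011; P(author J) ≈ 0.3965, P(author N) ≈ 0.0784, P(author K) ≈ 0.5251
After 'absent': normaliser = 0.35·0.3965 + 0.1·0.0784 + 0.25·0.5251; P(author J) ≈ 0.4993, P(author N) ≈ 0.0282, P(author K) ≈ 0.4724
After 'present': normaliser = 0.65·0.4993 + 0.9·0.0282 + 0.75·0.4724; P(author J) ≈ 0.4608, P(author N) ≈ 0.0361, P(author K) ≈ 0.5031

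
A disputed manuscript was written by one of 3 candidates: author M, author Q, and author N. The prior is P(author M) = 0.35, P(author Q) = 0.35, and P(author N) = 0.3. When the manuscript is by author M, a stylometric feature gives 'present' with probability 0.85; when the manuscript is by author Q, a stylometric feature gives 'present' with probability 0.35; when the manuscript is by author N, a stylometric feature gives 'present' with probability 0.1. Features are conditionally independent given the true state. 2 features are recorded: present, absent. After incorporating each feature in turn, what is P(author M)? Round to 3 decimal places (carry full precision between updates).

After 'present': normaliser = 0.85·0.3500 + 0.35·0.3500 + 0.1·0.3000; P(author M) ≈ 0.6611, P(author Q) ≈ 0.2722, P(author N) ≈ 0.0667
After 'absent': normaliser = 0.15·0.6611 + 0.65·0.2722 + 0.9·0.0667; P(author M) ≈ 0.2950, P(author Q) ≈ 0.5264, P(author N) ≈ 0.1785

0.295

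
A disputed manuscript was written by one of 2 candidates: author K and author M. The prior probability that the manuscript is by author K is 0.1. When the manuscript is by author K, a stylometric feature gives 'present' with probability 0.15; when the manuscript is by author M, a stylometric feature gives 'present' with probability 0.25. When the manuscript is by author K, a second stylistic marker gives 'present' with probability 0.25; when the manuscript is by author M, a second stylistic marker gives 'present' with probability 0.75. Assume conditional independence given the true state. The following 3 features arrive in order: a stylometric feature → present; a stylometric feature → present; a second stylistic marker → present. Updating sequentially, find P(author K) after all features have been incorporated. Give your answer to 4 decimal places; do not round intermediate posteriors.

0.0132

After a stylometric feature='present': P(author K) = 0.15·0.1000 / (0.15·0.1000 + 0.25·0.9000) ≈ 0.0625
After a stylometric feature='present': P(author K) = 0.15·0.0625 / (0.15·0.0625 + 0.25·0.9375) ≈ 0.0385
After a second stylistic marker='present': P(author K) = 0.25·0.0385 / (0.25·0.0385 + 0.75·0.9615) ≈ 0.0132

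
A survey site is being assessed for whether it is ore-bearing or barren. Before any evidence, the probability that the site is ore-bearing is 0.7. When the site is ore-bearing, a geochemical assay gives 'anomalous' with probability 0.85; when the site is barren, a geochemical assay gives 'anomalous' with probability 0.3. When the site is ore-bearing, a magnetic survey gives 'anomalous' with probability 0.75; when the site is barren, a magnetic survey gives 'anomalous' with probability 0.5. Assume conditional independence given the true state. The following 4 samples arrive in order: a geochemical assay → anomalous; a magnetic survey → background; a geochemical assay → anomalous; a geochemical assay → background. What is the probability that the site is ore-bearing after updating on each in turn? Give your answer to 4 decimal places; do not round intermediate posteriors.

0.6674

After a geochemical assay='anomalous': P(ore) = 0.85·0.7000 / (0.85·0.7000 + 0.3·0.3000) ≈ 0.8686
After a magnetic survey='background': P(ore) = 0.25·0.8686 / (0.25·0.8686 + 0.5·0.1314) ≈ 0.7677
After a geochemical assay='anomalous': P(ore) = 0.85·0.7677 / (0.85·0.7677 + 0.3·0.2323) ≈ 0.9035
After a geochemical assay='background': P(ore) = 0.15·0.9035 / (0.15·0.9035 + 0.7·0.0965) ≈ 0.6674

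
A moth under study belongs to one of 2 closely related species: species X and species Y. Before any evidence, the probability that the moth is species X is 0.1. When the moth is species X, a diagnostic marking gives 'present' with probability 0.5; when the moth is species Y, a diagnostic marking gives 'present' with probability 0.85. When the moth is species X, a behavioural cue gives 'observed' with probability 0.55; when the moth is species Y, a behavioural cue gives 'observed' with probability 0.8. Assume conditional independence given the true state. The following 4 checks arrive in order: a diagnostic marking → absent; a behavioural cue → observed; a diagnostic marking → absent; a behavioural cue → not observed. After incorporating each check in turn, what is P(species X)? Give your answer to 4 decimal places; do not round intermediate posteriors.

0.6563

After a diagnostic marking='absent': P(species X) = 0.5·0.1000 / (0.5·0.1000 + 0.15·0.9000) ≈ 0.2703
After a behavioural cue='observed': P(species X) = 0.55·0.2703 / (0.55·0.2703 + 0.8·0.7297) ≈ 0.2030
After a diagnostic marking='absent': P(species X) = 0.5·0.2030 / (0.5·0.2030 + 0.15·0.7970) ≈ 0.4591
After a behavioural cue='not observed': P(species X) = 0.45·0.4591 / (0.45·0.4591 + 0.2·0.5409) ≈ 0.6563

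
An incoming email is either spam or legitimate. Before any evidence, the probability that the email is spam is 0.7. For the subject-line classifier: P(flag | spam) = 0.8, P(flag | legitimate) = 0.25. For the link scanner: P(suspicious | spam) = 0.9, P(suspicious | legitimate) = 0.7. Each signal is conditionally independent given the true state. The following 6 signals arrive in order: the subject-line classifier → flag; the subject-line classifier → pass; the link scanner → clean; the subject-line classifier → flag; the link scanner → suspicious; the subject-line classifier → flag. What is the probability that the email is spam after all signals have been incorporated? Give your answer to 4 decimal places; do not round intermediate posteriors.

0.8973

After the subject-line classifier='flag': P(spam) = 0.8·0.7000 / (0.8·0.7000 + 0.25·0.3000) ≈ 0.8819
After the subject-line classifier='pass': P(spam) = 0.2·0.8819 / (0.2·0.8819 + 0.75·0.1181) ≈ 0.6657
After the link scanner='clean': P(spam) = 0.1·0.6657 / (0.1·0.6657 + 0.3·0.3343) ≈ 0.3989
After the subject-line classifier='flag': P(spam) = 0.8·0.3989 / (0.8·0.3989 + 0.25·0.6011) ≈ 0.6799
After the link scanner='suspicious': P(spam) = 0.9·0.6799 / (0.9·0.6799 + 0.7·0.3201) ≈ 0.7320
After the subject-line classifier='flag': P(spam) = 0.8·0.7320 / (0.8·0.7320 + 0.25·0.2680) ≈ 0.8973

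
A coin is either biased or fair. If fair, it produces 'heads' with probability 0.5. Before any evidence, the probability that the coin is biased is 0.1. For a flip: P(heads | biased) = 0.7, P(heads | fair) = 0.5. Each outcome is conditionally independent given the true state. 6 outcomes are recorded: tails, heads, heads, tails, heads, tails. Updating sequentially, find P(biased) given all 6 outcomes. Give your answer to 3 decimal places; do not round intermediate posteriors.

After 'tails': P(biased) = 0.3·0.1000 / (0.3·0.1000 + 0.5·0.9000) ≈ 0.0625
After 'heads': P(biased) = 0.7·0.0625 / (0.7·0.0625 + 0.5·0.9375) ≈ 0.0854
After 'heads': P(biased) = 0.7·0.0854 / (0.7·0.0854 + 0.5·0.9146) ≈ 0.1156
After 'tails': P(biased) = 0.3·0.1156 / (0.3·0.1156 + 0.5·0.8844) ≈ 0.0727
After 'heads': P(biased) = 0.7·0.0727 / (0.7·0.0727 + 0.5·0.9273) ≈ 0.0989
After 'tails': P(biased) = 0.3·0.0989 / (0.3·0.0989 + 0.5·0.9011) ≈ 0.0618

0.062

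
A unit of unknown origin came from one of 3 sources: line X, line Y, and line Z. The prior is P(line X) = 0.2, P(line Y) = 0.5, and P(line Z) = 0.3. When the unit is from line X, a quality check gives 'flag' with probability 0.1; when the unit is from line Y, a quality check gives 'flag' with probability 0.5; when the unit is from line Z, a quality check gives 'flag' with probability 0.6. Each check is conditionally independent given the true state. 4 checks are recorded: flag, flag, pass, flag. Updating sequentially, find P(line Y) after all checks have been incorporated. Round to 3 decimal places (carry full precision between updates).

After 'flag': normaliser = 0.1·0.2000 + 0.5·0.5000 + 0.6·0.3000; P(line X) ≈ 0.0444, P(line Y) ≈ 0.5556, P(line Z) ≈ 0.4000
After 'flag': normaliser = 0.1·0.0444 + 0.5·0.5556 + 0.6·0.4000; P(line X) ≈ 0.0085, P(line Y) ≈ 0.5319, P(line Z) ≈ 0.4596
After 'pass': normaliser = 0.9·0.0085 + 0.5·0.5319 + 0.4·0.4596; P(line X) ≈ 0.0167, P(line Y) ≈ 0.5814, P(line Z) ≈ 0.4019
After 'flag': normaliser = 0.1·0.0167 + 0.5·0.5814 + 0.6·0.4019; P(line X) ≈ 0.0031, P(line Y) ≈ 0.5449, P(line Z) ≈ 0.4520

0.545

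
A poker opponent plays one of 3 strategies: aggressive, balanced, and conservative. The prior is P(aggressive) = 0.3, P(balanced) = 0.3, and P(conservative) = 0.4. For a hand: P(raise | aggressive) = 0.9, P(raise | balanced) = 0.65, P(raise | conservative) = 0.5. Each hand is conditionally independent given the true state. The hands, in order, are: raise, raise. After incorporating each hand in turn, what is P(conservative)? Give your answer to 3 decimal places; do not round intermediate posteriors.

0.213

Each posterior becomes the prior for the next update.
After 'raise': normaliser = 0.9·0.3000 + 0.65·0.3000 + 0.5·0.4000; P(aggressive) ≈ 0.4060, P(balanced) ≈ 0.2932, P(conservative) ≈ 0.3008
After 'raise': normaliser = 0.9·0.4060 + 0.65·0.2932 + 0.5·0.3008; P(aggressive) ≈ 0.5173, P(balanced) ≈ 0.2698, P(conservative) ≈ 0.2129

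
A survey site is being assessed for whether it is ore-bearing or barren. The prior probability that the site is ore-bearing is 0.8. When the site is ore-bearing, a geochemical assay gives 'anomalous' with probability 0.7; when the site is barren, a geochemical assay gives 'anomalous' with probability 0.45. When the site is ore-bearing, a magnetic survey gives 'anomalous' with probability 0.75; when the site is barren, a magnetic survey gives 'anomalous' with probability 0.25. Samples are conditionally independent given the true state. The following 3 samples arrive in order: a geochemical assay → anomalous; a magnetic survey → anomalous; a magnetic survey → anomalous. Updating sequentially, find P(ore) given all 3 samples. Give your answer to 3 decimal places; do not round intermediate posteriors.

After a geochemical assay='anomalous': P(ore) = 0.7·0.8000 / (0.7·0.8000 + 0.45·0.2000) ≈ 0.8615
After a magnetic survey='anomalous': P(ore) = 0.75·0.8615 / (0.75·0.8615 + 0.25·0.1385) ≈ 0.9492
After a magnetic survey='anomalous': P(ore) = 0.75·0.9492 / (0.75·0.9492 + 0.25·0.0508) ≈ 0.9825

0.982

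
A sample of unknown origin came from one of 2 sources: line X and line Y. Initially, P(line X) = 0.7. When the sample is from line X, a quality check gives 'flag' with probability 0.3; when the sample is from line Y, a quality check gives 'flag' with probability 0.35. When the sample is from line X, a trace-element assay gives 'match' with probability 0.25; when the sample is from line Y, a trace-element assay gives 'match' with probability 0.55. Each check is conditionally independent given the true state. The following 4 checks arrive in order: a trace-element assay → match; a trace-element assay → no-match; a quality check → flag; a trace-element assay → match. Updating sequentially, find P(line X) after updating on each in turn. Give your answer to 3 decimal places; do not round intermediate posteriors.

0.408

Apply Bayes' rule sequentially, carrying P(line X) forward.
After a trace-element assay='match': P(line X) = 0.25·0.7000 / (0.25·0.7000 + 0.55·0.3000) ≈ 0.5147
After a trace-element assay='no-match': P(line X) = 0.75·0.5147 / (0.75·0.5147 + 0.45·0.4853) ≈ 0.6387
After a quality check='flag': P(line X) = 0.3·0.6387 / (0.3·0.6387 + 0.35·0.3613) ≈ 0.6024
After a trace-element assay='match': P(line X) = 0.25·0.6024 / (0.25·0.6024 + 0.55·0.3976) ≈ 0.4078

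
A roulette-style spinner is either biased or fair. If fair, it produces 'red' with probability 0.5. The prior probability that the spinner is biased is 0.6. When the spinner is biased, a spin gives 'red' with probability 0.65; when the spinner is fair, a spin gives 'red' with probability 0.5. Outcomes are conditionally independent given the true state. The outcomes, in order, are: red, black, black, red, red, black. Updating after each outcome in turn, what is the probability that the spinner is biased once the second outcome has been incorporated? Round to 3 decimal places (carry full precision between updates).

0.577

Apply Bayes' rule sequentially, carrying P(biased) forward.
After 'red': P(biased) = 0.65·0.6000 / (0.65·0.6000 + 0.5·0.4000) ≈ 0.6610
After 'black': P(biased) = 0.35·0.6610 / (0.35·0.6610 + 0.5·0.3390) ≈ 0.5772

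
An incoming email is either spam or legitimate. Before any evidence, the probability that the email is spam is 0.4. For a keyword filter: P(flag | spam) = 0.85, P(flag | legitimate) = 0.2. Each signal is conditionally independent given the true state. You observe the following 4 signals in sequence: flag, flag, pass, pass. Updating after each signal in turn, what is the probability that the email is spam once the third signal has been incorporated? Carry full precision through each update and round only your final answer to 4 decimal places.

After 'flag': P(spam) = 0.85·0.4000 / (0.85·0.4000 + 0.2·0.6000) ≈ 0.7391
After 'flag': P(spam) = 0.85·0.7391 / (0.85·0.7391 + 0.2·0.2609) ≈ 0.9233
After 'pass': P(spam) = 0.15·0.9233 / (0.15·0.9233 + 0.8·0.0767) ≈ 0.6930

0.6930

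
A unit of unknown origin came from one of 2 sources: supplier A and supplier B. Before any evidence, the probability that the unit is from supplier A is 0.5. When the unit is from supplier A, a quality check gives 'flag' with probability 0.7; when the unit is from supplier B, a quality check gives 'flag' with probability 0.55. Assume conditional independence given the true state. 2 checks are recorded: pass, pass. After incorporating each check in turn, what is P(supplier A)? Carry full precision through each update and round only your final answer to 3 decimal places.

0.308

After 'pass': P(supplier A) = 0.3·0.5000 / (0.3·0.5000 + 0.45·0.5000) ≈ 0.4000
After 'pass': P(supplier A) = 0.3·0.4000 / (0.3·0.4000 + 0.45·0.6000) ≈ 0.3077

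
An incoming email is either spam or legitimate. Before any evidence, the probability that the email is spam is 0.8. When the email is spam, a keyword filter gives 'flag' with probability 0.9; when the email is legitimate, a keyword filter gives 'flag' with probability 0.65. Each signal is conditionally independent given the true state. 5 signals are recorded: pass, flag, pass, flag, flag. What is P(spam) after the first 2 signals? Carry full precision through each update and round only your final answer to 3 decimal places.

After 'pass': P(spam) = 0.1·0.8000 / (0.1·0.8000 + 0.35·0.2000) ≈ 0.5333
After 'flag': P(spam) = 0.9·0.5333 / (0.9·0.5333 + 0.65·0.4667) ≈ 0.6128

0.613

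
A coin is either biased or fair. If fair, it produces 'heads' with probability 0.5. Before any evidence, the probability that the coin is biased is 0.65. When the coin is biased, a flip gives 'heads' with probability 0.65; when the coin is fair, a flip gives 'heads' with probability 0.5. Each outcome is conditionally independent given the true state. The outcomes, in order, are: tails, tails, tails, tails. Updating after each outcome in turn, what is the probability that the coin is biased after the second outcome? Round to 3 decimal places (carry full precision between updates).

After 'tails': P(biased) = 0.35·0.6500 / (0.35·0.6500 + 0.5·0.3500) ≈ 0.5652
After 'tails': P(biased) = 0.35·0.5652 / (0.35·0.5652 + 0.5·0.4348) ≈ 0.4764

0.476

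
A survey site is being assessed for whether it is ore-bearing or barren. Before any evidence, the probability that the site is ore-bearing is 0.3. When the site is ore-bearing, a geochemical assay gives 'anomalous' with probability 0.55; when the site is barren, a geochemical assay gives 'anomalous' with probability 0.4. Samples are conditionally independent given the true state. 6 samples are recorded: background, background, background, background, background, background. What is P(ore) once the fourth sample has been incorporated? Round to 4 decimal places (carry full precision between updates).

0.1194

After 'background': P(ore) = 0.45·0.3000 / (0.45·0.3000 + 0.6·0.7000) ≈ 0.2432
After 'background': P(ore) = 0.45·0.2432 / (0.45·0.2432 + 0.6·0.7568) ≈ 0.1942
After 'background': P(ore) = 0.45·0.1942 / (0.45·0.1942 + 0.6·0.8058) ≈ 0.1531
After 'background': P(ore) = 0.45·0.1531 / (0.45·0.1531 + 0.6·0.8469) ≈ 0.1194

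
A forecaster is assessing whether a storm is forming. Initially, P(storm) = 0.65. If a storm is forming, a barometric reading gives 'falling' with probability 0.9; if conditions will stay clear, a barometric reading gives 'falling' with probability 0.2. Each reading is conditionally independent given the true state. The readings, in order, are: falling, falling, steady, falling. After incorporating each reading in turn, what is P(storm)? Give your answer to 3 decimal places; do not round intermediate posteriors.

Each posterior becomes the prior for the next update.
After 'falling': P(storm) = 0.9·0.6500 / (0.9·0.6500 + 0.2·0.3500) ≈ 0.8931
After 'falling': P(storm) = 0.9·0.8931 / (0.9·0.8931 + 0.2·0.1069) ≈ 0.9741
After 'steady': P(storm) = 0.1·0.9741 / (0.1·0.9741 + 0.8·0.0259) ≈ 0.8246
After 'falling': P(storm) = 0.9·0.8246 / (0.9·0.8246 + 0.2·0.1754) ≈ 0.9549

0.955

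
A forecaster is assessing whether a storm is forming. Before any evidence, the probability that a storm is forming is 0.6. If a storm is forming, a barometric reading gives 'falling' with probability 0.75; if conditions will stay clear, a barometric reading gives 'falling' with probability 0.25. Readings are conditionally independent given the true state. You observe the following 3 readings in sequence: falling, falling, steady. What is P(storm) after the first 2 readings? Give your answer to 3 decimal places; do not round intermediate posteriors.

0.931

After 'falling': P(storm) = 0.75·0.6000 / (0.75·0.6000 + 0.25·0.4000) ≈ 0.8182
After 'falling': P(storm) = 0.75·0.8182 / (0.75·0.8182 + 0.25·0.1818) ≈ 0.9310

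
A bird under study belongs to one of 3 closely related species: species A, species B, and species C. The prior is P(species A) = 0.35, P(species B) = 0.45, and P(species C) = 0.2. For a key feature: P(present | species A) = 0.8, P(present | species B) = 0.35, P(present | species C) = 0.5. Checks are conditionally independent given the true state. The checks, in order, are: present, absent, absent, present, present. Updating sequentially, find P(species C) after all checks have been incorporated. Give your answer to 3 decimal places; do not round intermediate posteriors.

After 'present': normaliser = 0.8·0.3500 + 0.35·0.4500 + 0.5·0.2000; P(species A) ≈ 0.5209, P(species B) ≈ 0.2930, P(species C) ≈ 0.1860
After 'absent': normaliser = 0.2·0.5209 + 0.65·0.2930 + 0.5·0.1860; P(species A) ≈ 0.2687, P(species B) ≈ 0.4913, P(species C) ≈ 0.2400
After 'absent': normaliser = 0.2·0.2687 + 0.65·0.4913 + 0.5·0.2400; P(species A) ≈ 0.1090, P(species B) ≈ 0.6477, P(species C) ≈ 0.2433
After 'present': normaliser = 0.8·0.1090 + 0.35·0.6477 + 0.5·0.2433; P(species A) ≈ 0.2002, P(species B) ≈ 0.5205, P(species C) ≈ 0.2793
After 'present': normaliser = 0.8·0.2002 + 0.35·0.5205 + 0.5·0.2793; P(species A) ≈ 0.3323, P(species B) ≈ 0.3779, P(species C) ≈ 0.2898

0.290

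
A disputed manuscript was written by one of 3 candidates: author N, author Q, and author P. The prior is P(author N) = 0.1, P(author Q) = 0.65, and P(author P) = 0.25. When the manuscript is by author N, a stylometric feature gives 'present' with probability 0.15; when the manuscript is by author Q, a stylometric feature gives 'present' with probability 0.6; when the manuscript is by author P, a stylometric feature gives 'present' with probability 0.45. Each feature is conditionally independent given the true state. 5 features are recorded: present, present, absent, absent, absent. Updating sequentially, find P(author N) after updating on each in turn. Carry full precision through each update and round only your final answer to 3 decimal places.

After 'present': normaliser = 0.15·0.1000 + 0.6·0.6500 + 0.45·0.2500; P(author N) ≈ 0.0290, P(author Q) ≈ 0.7536, P(author P) ≈ 0.2174
After 'present': normaliser = 0.15·0.0290 + 0.6·0.7536 + 0.45·0.2174; P(author N) ≈ 0.0078, P(author Q) ≈ 0.8157, P(author P) ≈ 0.1765
After 'absent': normaliser = 0.85·0.0078 + 0.4·0.8157 + 0.55·0.1765; P(author N) ≈ 0.0155, P(author Q) ≈ 0.7588, P(author P) ≈ 0.2257
After 'absent': normaliser = 0.85·0.0155 + 0.4·0.7588 + 0.55·0.2257; P(author N) ≈ 0.0299, P(author Q) ≈ 0.6885, P(author P) ≈ 0.2816
After 'absent': normaliser = 0.85·0.0299 + 0.4·0.6885 + 0.55·0.2816; P(author N) ≈ 0.0558, P(author Q) ≈ 0.6043, P(author P) ≈ 0.3399

0.056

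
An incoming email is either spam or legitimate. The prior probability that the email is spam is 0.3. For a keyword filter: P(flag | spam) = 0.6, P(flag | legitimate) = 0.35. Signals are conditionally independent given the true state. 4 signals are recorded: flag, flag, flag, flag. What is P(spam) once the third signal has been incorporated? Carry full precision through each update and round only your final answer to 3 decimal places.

After 'flag': P(spam) = 0.6·0.3000 / (0.6·0.3000 + 0.35·0.7000) ≈ 0.4235
After 'flag': P(spam) = 0.6·0.4235 / (0.6·0.4235 + 0.35·0.5765) ≈ 0.5574
After 'flag': P(spam) = 0.6·0.5574 / (0.6·0.5574 + 0.35·0.4426) ≈ 0.6835

0.683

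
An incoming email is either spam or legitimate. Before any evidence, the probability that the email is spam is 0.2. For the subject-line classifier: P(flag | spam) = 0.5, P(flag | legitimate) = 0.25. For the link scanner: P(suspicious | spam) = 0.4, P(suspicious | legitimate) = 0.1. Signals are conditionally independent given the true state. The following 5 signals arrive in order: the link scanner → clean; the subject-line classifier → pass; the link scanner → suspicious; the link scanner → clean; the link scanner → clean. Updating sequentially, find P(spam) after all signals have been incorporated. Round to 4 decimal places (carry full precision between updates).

0.1649

After the link scanner='clean': P(spam) = 0.6·0.2000 / (0.6·0.2000 + 0.9·0.8000) ≈ 0.1429
After the subject-line classifier='pass': P(spam) = 0.5·0.1429 / (0.5·0.1429 + 0.75·0.8571) ≈ 0.1000
After the link scanner='suspicious': P(spam) = 0.4·0.1000 / (0.4·0.1000 + 0.1·0.9000) ≈ 0.3077
After the link scanner='clean': P(spam) = 0.6·0.3077 / (0.6·0.3077 + 0.9·0.6923) ≈ 0.2286
After the link scanner='clean': P(spam) = 0.6·0.2286 / (0.6·0.2286 + 0.9·0.7714) ≈ 0.1649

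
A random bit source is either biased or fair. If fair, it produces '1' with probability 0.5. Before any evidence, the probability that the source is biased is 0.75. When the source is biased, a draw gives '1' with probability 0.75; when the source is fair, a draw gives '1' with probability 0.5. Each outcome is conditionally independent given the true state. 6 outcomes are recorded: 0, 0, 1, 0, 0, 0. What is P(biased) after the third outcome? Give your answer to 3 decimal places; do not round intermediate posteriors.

0.529

After '0': P(biased) = 0.25·0.7500 / (0.25·0.7500 + 0.5·0.2500) ≈ 0.6000
After '0': P(biased) = 0.25·0.6000 / (0.25·0.6000 + 0.5·0.4000) ≈ 0.4286
After '1': P(biased) = 0.75·0.4286 / (0.75·0.4286 + 0.5·0.5714) ≈ 0.5294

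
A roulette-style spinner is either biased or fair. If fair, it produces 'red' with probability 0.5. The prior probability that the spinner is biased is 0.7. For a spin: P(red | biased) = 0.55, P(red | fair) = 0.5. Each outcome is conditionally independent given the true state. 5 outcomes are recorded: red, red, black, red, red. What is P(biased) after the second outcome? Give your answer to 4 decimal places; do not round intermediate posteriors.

0.7384

Each posterior becomes the prior for the next update.
After 'red': P(biased) = 0.55·0.7000 / (0.55·0.7000 + 0.5·0.3000) ≈ 0.7196
After 'red': P(biased) = 0.55·0.7196 / (0.55·0.7196 + 0.5·0.2804) ≈ 0.7384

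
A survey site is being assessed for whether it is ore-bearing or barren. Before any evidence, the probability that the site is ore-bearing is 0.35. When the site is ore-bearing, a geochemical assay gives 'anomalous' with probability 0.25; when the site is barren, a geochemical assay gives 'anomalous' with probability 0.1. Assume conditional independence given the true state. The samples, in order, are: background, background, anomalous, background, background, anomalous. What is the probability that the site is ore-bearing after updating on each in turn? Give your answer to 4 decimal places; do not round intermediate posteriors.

After 'background': P(ore) = 0.75·0.3500 / (0.75·0.3500 + 0.9·0.6500) ≈ 0.3097
After 'background': P(ore) = 0.75·0.3097 / (0.75·0.3097 + 0.9·0.6903) ≈ 0.2722
After 'anomalous': P(ore) = 0.25·0.2722 / (0.25·0.2722 + 0.1·0.7278) ≈ 0.4832
After 'background': P(ore) = 0.75·0.4832 / (0.75·0.4832 + 0.9·0.5168) ≈ 0.4379
After 'background': P(ore) = 0.75·0.4379 / (0.75·0.4379 + 0.9·0.5621) ≈ 0.3936
After 'anomalous': P(ore) = 0.25·0.3936 / (0.25·0.3936 + 0.1·0.6064) ≈ 0.6188

0.6188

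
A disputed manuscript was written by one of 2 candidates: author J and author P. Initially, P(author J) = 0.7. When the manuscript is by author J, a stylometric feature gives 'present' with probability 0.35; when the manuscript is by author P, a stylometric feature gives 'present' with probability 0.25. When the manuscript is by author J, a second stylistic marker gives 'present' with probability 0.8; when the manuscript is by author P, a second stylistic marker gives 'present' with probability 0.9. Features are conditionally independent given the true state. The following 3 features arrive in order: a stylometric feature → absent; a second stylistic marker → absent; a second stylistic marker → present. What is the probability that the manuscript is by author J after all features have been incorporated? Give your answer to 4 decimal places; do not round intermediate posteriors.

0.7824

Apply Bayes' rule sequentially, carrying P(author J) forward.
After a stylometric feature='absent': P(author J) = 0.65·0.7000 / (0.65·0.7000 + 0.75·0.3000) ≈ 0.6691
After a second stylistic marker='absent': P(author J) = 0.2·0.6691 / (0.2·0.6691 + 0.1·0.3309) ≈ 0.8018
After a second stylistic marker='present': P(author J) = 0.8·0.8018 / (0.8·0.8018 + 0.9·0.1982) ≈ 0.7824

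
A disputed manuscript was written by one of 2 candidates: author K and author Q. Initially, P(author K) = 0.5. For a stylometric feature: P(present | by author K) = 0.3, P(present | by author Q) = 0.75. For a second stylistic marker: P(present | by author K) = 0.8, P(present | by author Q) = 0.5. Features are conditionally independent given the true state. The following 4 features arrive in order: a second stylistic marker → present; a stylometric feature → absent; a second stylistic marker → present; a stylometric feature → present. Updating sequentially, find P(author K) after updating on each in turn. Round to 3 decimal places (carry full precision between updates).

0.741

After a second stylistic marker='present': P(author K) = 0.8·0.5000 / (0.8·0.5000 + 0.5·0.5000) ≈ 0.6154
After a stylometric feature='absent': P(author K) = 0.7·0.6154 / (0.7·0.6154 + 0.25·0.3846) ≈ 0.8175
After a second stylistic marker='present': P(author K) = 0.8·0.8175 / (0.8·0.8175 + 0.5·0.1825) ≈ 0.8776
After a stylometric feature='present': P(author K) = 0.3·0.8776 / (0.3·0.8776 + 0.75·0.1224) ≈ 0.7414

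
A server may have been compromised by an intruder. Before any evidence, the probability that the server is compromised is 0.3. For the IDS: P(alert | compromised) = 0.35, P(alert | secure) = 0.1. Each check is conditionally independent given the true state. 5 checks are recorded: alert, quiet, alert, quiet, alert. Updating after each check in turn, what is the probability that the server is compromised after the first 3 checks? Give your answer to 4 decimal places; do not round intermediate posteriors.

After 'alert': P(compromised) = 0.35·0.3000 / (0.35·0.3000 + 0.1·0.7000) ≈ 0.6000
After 'quiet': P(compromised) = 0.65·0.6000 / (0.65·0.6000 + 0.9·0.4000) ≈ 0.5200
After 'alert': P(compromised) = 0.35·0.5200 / (0.35·0.5200 + 0.1·0.4800) ≈ 0.7913

0.7913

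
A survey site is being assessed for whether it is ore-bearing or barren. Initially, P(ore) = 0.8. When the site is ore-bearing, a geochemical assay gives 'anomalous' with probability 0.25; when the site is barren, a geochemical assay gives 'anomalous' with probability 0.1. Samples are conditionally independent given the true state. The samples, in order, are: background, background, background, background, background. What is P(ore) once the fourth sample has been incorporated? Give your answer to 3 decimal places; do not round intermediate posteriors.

0.659

After 'background': P(ore) = 0.75·0.8000 / (0.75·0.8000 + 0.9·0.2000) ≈ 0.7692
After 'background': P(ore) = 0.75·0.7692 / (0.75·0.7692 + 0.9·0.2308) ≈ 0.7353
After 'background': P(ore) = 0.75·0.7353 / (0.75·0.7353 + 0.9·0.2647) ≈ 0.6983
After 'background': P(ore) = 0.75·0.6983 / (0.75·0.6983 + 0.9·0.3017) ≈ 0.6586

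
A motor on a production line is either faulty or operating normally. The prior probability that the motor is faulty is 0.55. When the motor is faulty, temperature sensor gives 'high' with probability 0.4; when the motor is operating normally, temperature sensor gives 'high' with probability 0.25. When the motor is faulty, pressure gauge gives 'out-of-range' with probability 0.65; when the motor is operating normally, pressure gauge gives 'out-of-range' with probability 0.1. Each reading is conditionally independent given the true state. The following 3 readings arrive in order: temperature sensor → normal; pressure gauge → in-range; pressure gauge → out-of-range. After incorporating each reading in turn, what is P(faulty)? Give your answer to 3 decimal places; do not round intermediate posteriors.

Each posterior becomes the prior for the next update.
After temperature sensor='normal': P(faulty) = 0.6·0.5500 / (0.6·0.5500 + 0.75·0.4500) ≈ 0.4944
After pressure gauge='in-range': P(faulty) = 0.35·0.4944 / (0.35·0.4944 + 0.9·0.5056) ≈ 0.2755
After pressure gauge='out-of-range': P(faulty) = 0.65·0.2755 / (0.65·0.2755 + 0.1·0.7245) ≈ 0.7119

0.712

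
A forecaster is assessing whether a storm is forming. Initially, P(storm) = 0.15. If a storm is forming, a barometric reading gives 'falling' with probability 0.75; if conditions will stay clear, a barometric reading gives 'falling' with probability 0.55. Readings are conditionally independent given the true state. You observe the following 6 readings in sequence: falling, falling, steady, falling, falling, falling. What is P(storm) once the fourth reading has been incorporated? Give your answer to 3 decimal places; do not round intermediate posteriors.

Apply Bayes' rule sequentially, carrying P(storm) forward.
After 'falling': P(storm) = 0.75·0.1500 / (0.75·0.1500 + 0.55·0.8500) ≈ 0.1940
After 'falling': P(storm) = 0.75·0.1940 / (0.75·0.1940 + 0.55·0.8060) ≈ 0.2471
After 'steady': P(storm) = 0.25·0.2471 / (0.25·0.2471 + 0.45·0.7529) ≈ 0.1542
After 'falling': P(storm) = 0.75·0.1542 / (0.75·0.1542 + 0.55·0.8458) ≈ 0.1991

0.199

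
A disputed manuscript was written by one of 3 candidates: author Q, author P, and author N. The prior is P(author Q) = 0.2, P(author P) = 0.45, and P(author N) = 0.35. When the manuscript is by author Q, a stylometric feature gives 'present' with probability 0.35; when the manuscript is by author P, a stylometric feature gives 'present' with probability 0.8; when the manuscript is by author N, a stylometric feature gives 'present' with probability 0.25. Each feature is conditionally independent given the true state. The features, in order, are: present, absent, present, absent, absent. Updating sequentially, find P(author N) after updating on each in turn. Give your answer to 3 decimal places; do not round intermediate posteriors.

0.505

Each posterior becomes the prior for the next update.
After 'present': normaliser = 0.35·0.2000 + 0.8·0.4500 + 0.25·0.3500; P(author Q) ≈ 0.1353, P(author P) ≈ 0.6957, P(author N) ≈ 0.1691
After 'absent': normaliser = 0.65·0.1353 + 0.2·0.6957 + 0.75·0.1691; P(author Q) ≈ 0.2485, P(author P) ≈ 0.3932, P(author N) ≈ 0.3584
After 'present': normaliser = 0.35·0.2485 + 0.8·0.3932 + 0.25·0.3584; P(author Q) ≈ 0.1771, P(author P) ≈ 0.6405, P(author N) ≈ 0.1824
After 'absent': normaliser = 0.65·0.1771 + 0.2·0.6405 + 0.75·0.1824; P(author Q) ≈ 0.3029, P(author P) ≈ 0.3371, P(author N) ≈ 0.3600
After 'absent': normaliser = 0.65·0.3029 + 0.2·0.3371 + 0.75·0.3600; P(author Q) ≈ 0.3685, P(author P) ≈ 0.1262, P(author N) ≈ 0.5054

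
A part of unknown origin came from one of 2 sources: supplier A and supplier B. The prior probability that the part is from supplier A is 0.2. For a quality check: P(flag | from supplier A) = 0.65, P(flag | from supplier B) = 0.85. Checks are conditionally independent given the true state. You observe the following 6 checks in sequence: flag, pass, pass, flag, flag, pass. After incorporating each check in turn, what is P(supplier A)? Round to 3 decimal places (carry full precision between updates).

Each posterior becomes the prior for the next update.
After 'flag': P(supplier A) = 0.65·0.2000 / (0.65·0.2000 + 0.85·0.8000) ≈ 0.1605
After 'pass': P(supplier A) = 0.35·0.1605 / (0.35·0.1605 + 0.15·0.8395) ≈ 0.3085
After 'pass': P(supplier A) = 0.35·0.3085 / (0.35·0.3085 + 0.15·0.6915) ≈ 0.5100
After 'flag': P(supplier A) = 0.65·0.5100 / (0.65·0.5100 + 0.85·0.4900) ≈ 0.4432
After 'flag': P(supplier A) = 0.65·0.4432 / (0.65·0.4432 + 0.85·0.5568) ≈ 0.3784
After 'pass': P(supplier A) = 0.35·0.3784 / (0.35·0.3784 + 0.15·0.6216) ≈ 0.5868

0.587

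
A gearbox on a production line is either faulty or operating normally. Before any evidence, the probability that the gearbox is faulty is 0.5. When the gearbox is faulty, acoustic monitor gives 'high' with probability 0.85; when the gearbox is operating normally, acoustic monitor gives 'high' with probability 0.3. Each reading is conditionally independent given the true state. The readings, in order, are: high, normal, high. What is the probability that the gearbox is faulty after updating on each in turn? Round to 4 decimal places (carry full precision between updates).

Each posterior becomes the prior for the next update.
After 'high': P(faulty) = 0.85·0.5000 / (0.85·0.5000 + 0.3·0.5000) ≈ 0.7391
After 'normal': P(faulty) = 0.15·0.7391 / (0.15·0.7391 + 0.7·0.2609) ≈ 0.3778
After 'high': P(faulty) = 0.85·0.3778 / (0.85·0.3778 + 0.3·0.6222) ≈ 0.6324

0.6324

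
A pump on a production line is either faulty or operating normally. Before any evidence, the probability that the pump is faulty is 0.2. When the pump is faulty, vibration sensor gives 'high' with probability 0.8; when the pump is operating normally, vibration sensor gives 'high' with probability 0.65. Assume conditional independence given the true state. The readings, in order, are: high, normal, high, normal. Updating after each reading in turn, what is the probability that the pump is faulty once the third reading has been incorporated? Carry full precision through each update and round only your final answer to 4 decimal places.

0.1779

After 'high': P(faulty) = 0.8·0.2000 / (0.8·0.2000 + 0.65·0.8000) ≈ 0.2353
After 'normal': P(faulty) = 0.2·0.2353 / (0.2·0.2353 + 0.35·0.7647) ≈ 0.1495
After 'high': P(faulty) = 0.8·0.1495 / (0.8·0.1495 + 0.65·0.8505) ≈ 0.1779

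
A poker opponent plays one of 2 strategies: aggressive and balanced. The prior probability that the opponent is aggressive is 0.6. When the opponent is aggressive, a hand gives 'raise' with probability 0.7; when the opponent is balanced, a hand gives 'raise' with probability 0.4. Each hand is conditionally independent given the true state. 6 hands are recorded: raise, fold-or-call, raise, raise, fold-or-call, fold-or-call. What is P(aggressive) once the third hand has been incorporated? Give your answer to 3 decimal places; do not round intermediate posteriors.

0.697

After 'raise': P(aggressive) = 0.7·0.6000 / (0.7·0.6000 + 0.4·0.4000) ≈ 0.7241
After 'fold-or-call': P(aggressive) = 0.3·0.7241 / (0.3·0.7241 + 0.6·0.2759) ≈ 0.5676
After 'raise': P(aggressive) = 0.7·0.5676 / (0.7·0.5676 + 0.4·0.4324) ≈ 0.6967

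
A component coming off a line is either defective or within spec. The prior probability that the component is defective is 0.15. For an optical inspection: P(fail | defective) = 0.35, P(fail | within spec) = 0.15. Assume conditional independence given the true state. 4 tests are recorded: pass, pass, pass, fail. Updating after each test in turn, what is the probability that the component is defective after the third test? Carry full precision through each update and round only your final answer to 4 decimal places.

0.0731

After 'pass': P(defective) = 0.65·0.1500 / (0.65·0.1500 + 0.85·0.8500) ≈ 0.1189
After 'pass': P(defective) = 0.65·0.1189 / (0.65·0.1189 + 0.85·0.8811) ≈ 0.0935
After 'pass': P(defective) = 0.65·0.0935 / (0.65·0.0935 + 0.85·0.9065) ≈ 0.0731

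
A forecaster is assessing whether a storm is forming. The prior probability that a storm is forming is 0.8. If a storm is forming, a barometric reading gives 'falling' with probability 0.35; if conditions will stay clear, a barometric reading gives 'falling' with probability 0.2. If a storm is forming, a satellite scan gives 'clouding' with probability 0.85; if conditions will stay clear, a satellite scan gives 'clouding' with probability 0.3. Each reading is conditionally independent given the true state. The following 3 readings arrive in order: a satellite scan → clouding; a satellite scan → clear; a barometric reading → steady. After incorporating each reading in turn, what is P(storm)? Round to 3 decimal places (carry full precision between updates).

Each posterior becomes the prior for the next update.
After a satellite scan='clouding': P(storm) = 0.85·0.8000 / (0.85·0.8000 + 0.3·0.2000) ≈ 0.9189
After a satellite scan='clear': P(storm) = 0.15·0.9189 / (0.15·0.9189 + 0.7·0.0811) ≈ 0.7083
After a barometric reading='steady': P(storm) = 0.65·0.7083 / (0.65·0.7083 + 0.8·0.2917) ≈ 0.6637

0.664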